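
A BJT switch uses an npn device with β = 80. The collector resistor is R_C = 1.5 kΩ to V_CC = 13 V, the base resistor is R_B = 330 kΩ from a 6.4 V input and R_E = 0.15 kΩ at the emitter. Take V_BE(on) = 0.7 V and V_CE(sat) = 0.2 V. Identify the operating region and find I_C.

Assume active. Base-emitter loop: I_B = (V_BB − V_BE)/(R_B + (β+1)R_E) = (6.4 − 0.7)/(330 + 81×0.15) = 0.0167 mA.
I_C = β·I_B = 80×0.0167 = 1.33 mA.
V_CE = V_CC − I_C·R_C − I_E·R_E = 13 − 1.33×1.5 − 1.35×0.15 = 10.8 V > V_CE(sat), so the active-region assumption holds.

active; I_C ≈ 1.3 mA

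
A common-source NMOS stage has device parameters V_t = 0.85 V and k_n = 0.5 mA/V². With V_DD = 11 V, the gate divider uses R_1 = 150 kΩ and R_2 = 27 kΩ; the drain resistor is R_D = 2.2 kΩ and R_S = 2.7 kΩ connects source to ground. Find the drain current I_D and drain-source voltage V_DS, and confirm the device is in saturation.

V_G = V_DD·R_2/(R_1+R_2) = 11×27/177 = 1.68 V.
Assume saturation: I_D = (k_n/2)(V_GS − V_t)² with V_GS = V_G − I_D·R_S = 1.68 − 2.7·I_D.
Substituting gives 1.82·I_D² − 2.12·I_D + 0.171 = 0, with roots I_D = 0.0875 or 1.07 mA.
The root I_D = 1.07 mA gives V_GS = -1.22 V ≤ V_t, so take I_D = 0.0875 mA.
Then V_GS = 1.44 V and V_DS = V_DD − I_D(R_D+R_S) = 11 − 0.0875×4.9 = 10.6 V.
Saturation requires V_DS ≥ V_GS − V_t = 0.592 V; 10.6 ≥ 0.592 ✓.

I_D ≈ 0.088 mA, V_DS ≈ 11 V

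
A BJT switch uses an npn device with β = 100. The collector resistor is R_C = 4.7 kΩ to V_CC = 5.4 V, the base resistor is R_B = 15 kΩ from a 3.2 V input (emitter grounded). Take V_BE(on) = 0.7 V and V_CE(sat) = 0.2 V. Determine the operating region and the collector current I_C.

saturation; I_C ≈ 1.1 mA

Assume active: I_B = (3.2 − 0.7)/15 = 0.167 mA, giving I_C = β·I_B = 16.7 mA.
But then V_CE = 5.4 − 16.7×4.7 = -72.9 V < V_CE(sat) = 0.2 V — impossible in the active region.
So the transistor is saturated. With V_CE = 0.2 V, I_C = (V_CC − 0.2)/R_C = 5.2/4.7 = 1.11 mA.
Check: β·I_B = 16.7 mA > I_C = 1.11 mA, confirming saturation.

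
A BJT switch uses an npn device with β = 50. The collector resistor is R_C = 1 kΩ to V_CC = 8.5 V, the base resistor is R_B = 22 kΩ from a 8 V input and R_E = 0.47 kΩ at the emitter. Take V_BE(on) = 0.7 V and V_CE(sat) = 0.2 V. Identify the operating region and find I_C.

Assume active: I_B = (8 − 0.7)/(22 + 51×0.47) = 0.159 mA, I_C = β·I_B = 7.94 mA.
Then V_CE = 8.5 − 7.94×1 − 8.1×0.47 = -3.25 V < 0.2 V — the active assumption fails.
Re-solve with V_CE = 0.2 V. KCL at the emitter: V_E/R_E = (V_BB−0.7−V_E)/R_B + (V_CC−0.2−V_E)/R_C, giving V_E = 2.72 V.
I_C = (V_CC − 0.2 − V_E)/R_C = (8.3 − 2.72)/1 = 5.58 mA.
Check: I_B = (7.3 − 2.72)/22 = 0.208 mA, and β·I_B = 10.4 mA > I_C, confirming saturation.

saturation; I_C ≈ 5.6 mA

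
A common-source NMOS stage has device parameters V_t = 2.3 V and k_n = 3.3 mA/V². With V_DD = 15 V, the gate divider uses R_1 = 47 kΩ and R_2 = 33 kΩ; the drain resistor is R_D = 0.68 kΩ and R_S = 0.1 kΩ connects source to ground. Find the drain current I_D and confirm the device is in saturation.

I_D ≈ 12 mA

V_G = V_DD·R_2/(R_1+R_2) = 15×33/80 = 6.19 V.
Assume saturation: I_D = (k_n/2)(V_GS − V_t)² with V_GS = V_G − I_D·R_S = 6.19 − 0.1·I_D.
Substituting gives 0.0165·I_D² − 2.28·I_D + 24.9 = 0, with roots I_D = 12 or 126 mA.
The root I_D = 126 mA gives V_GS = -6.45 V ≤ V_t, so take I_D = 12 mA.
Then V_GS = 4.99 V and V_DS = V_DD − I_D(R_D+R_S) = 15 − 12×0.78 = 5.67 V.
Saturation requires V_DS ≥ V_GS − V_t = 2.69 V; 5.67 ≥ 2.69 ✓.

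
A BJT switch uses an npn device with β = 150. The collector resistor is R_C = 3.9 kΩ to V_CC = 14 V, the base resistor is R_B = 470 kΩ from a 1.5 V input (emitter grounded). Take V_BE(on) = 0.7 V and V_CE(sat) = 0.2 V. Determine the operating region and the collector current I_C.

Assume active. Base-emitter loop: I_B = (V_BB − V_BE)/R_B = (1.5 − 0.7)/470 = 0.0017 mA.
I_C = β·I_B = 150×0.0017 = 0.255 mA.
V_CE = V_CC − I_C·R_C = 14 − 0.255×3.9 = 13 V > V_CE(sat), so the active-region assumption holds.

active; I_C ≈ 0.26 mA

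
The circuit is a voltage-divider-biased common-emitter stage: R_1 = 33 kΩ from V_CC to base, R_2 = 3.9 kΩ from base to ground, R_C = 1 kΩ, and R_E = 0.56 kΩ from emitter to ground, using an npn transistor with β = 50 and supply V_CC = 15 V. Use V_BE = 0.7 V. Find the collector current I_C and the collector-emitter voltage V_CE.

I_C ≈ 1.4 mA, V_CE ≈ 13 V

Thevenize the base divider: V_Th = V_CC·R_2/(R_1+R_2) = 15×3.9/36.9 = 1.59 V, R_Th = R_1‖R_2 = 3.49 kΩ.
Base-emitter loop: V_Th = I_B·R_Th + V_BE + (β+1)I_B·R_E, so I_B = (1.59 − 0.7) / (3.49 + 51×0.56) = 0.0276 mA.
I_C = β·I_B = 50×0.0276 = 1.38 mA, and I_E = (β+1)I_B = 1.41 mA.
V_CE = V_CC − I_C·R_C − I_E·R_E = 15 − 1.38×1 − 1.41×0.56 = 12.8 V.
V_CE = 12.8 V > 0.2 V confirms active-region operation.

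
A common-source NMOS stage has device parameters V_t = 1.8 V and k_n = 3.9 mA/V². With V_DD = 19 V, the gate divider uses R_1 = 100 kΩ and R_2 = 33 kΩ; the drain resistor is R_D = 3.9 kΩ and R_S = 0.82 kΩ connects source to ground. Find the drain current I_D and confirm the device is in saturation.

V_G = V_DD·R_2/(R_1+R_2) = 19×33/133 = 4.71 V.
Assume saturation: I_D = (k_n/2)(V_GS − V_t)² with V_GS = V_G − I_D·R_S = 4.71 − 0.82·I_D.
Substituting gives 1.31·I_D² − 10.3·I_D + 16.6 = 0, with roots I_D = 2.25 or 5.63 mA.
The root I_D = 5.63 mA gives V_GS = 0.102 V ≤ V_t, so take I_D = 2.25 mA.
Then V_GS = 2.87 V and V_DS = V_DD − I_D(R_D+R_S) = 19 − 2.25×4.72 = 8.4 V.
Saturation requires V_DS ≥ V_GS − V_t = 1.07 V; 8.4 ≥ 1.07 ✓.

I_D ≈ 2.2 mA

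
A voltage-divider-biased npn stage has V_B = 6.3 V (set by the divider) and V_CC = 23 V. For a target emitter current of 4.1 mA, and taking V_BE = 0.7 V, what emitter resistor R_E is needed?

V_E = V_B − V_BE = 6.3 − 0.7 = 5.6 V.
R_E = V_E / I_E = 5.6 / 4.1 = 1.37 kΩ.

R_E ≈ 1.4 kΩ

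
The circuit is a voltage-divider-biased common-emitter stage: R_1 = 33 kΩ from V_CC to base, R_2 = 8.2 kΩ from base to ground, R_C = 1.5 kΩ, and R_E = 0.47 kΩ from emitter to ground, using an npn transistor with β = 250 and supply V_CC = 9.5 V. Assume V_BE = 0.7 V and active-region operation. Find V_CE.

Thevenize the base divider: V_Th = V_CC·R_2/(R_1+R_2) = 9.5×8.2/41.2 = 1.89 V, R_Th = R_1‖R_2 = 6.57 kΩ.
Base-emitter loop: V_Th = I_B·R_Th + V_BE + (β+1)I_B·R_E, so I_B = (1.89 − 0.7) / (6.57 + 251×0.47) = 0.00956 mA.
I_C = β·I_B = 250×0.00956 = 2.39 mA, and I_E = (β+1)I_B = 2.4 mA.
V_CE = V_CC − I_C·R_C − I_E·R_E = 9.5 − 2.39×1.5 − 2.4×0.47 = 4.79 V.
V_CE = 4.79 V > 0.2 V confirms active-region operation.

V_CE ≈ 4.8 V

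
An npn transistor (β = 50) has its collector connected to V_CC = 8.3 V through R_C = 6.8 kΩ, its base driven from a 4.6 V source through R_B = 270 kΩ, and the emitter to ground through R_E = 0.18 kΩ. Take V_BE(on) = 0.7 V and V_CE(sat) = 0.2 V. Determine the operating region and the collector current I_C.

active; I_C ≈ 0.7 mA

Assume active. Base-emitter loop: I_B = (V_BB − V_BE)/(R_B + (β+1)R_E) = (4.6 − 0.7)/(270 + 51×0.18) = 0.014 mA.
I_C = β·I_B = 50×0.014 = 0.698 mA.
V_CE = V_CC − I_C·R_C − I_E·R_E = 8.3 − 0.698×6.8 − 0.712×0.18 = 3.42 V > V_CE(sat), so the active-region assumption holds.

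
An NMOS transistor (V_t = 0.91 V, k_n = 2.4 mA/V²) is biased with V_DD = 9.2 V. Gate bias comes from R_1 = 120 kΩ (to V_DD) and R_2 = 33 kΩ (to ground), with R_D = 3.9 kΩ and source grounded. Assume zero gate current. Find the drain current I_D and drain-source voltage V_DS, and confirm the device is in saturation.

I_D ≈ 1.4 mA, V_DS ≈ 3.8 V

V_G = V_DD·R_2/(R_1+R_2) = 9.2×33/153 = 1.98 V. With the source grounded, V_GS = V_G = 1.98 V.
Assume saturation: I_D = (k_n/2)(V_GS − V_t)² = (2.4/2)×(1.98 − 0.91)² = 1.2×1.07² = 1.38 mA.
V_DS = V_DD − I_D·R_D = 9.2 − 1.38×3.9 = 3.8 V.
Saturation requires V_DS ≥ V_GS − V_t = 1.07 V; 3.8 ≥ 1.07 ✓.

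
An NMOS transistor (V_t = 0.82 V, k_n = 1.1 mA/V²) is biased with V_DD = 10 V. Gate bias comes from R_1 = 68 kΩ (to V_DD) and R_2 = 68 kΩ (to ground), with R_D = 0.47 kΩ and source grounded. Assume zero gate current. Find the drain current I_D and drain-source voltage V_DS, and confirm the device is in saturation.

V_G = V_DD·R_2/(R_1+R_2) = 10×68/136 = 5 V. With the source grounded, V_GS = V_G = 5 V.
Assume saturation: I_D = (k_n/2)(V_GS − V_t)² = (1.1/2)×(5 − 0.82)² = 0.55×4.18² = 9.61 mA.
V_DS = V_DD − I_D·R_D = 10 − 9.61×0.47 = 5.48 V.
Saturation requires V_DS ≥ V_GS − V_t = 4.18 V; 5.48 ≥ 4.18 ✓.

I_D ≈ 9.6 mA, V_DS ≈ 5.5 V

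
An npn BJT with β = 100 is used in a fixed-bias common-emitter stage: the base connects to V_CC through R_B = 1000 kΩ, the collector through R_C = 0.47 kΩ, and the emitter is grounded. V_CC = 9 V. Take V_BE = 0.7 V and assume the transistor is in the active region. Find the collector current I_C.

I_C ≈ 0.83 mA

Base loop: V_CC = I_B·R_B + V_BE, so I_B = (9 − 0.7)/1000 kΩ = 0.0083 mA.
In the active region I_C = β·I_B = 100 × 0.0083 = 0.83 mA.
Collector loop: V_CE = V_CC − I_C·R_C = 9 − 0.83×0.47 = 8.61 V.
Since V_CE = 8.61 V > V_CE(sat) ≈ 0.2 V, the transistor is in the active region as assumed.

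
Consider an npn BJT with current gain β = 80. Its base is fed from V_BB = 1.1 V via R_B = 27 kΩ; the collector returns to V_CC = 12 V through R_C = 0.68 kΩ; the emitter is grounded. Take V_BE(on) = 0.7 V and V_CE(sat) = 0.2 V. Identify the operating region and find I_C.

active; I_C ≈ 1.2 mA

Assume active. Base-emitter loop: I_B = (V_BB − V_BE)/R_B = (1.1 − 0.7)/27 = 0.0148 mA.
I_C = β·I_B = 80×0.0148 = 1.19 mA.
V_CE = V_CC − I_C·R_C = 12 − 1.19×0.68 = 11.2 V > V_CE(sat), so the active-region assumption holds.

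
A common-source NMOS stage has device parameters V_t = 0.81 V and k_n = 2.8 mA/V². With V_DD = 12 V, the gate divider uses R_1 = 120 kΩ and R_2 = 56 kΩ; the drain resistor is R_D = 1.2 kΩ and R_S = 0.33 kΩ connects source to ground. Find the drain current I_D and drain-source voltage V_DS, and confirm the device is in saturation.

I_D ≈ 4 mA, V_DS ≈ 5.9 V

V_G = V_DD·R_2/(R_1+R_2) = 12×56/176 = 3.82 V.
Assume saturation: I_D = (k_n/2)(V_GS − V_t)² with V_GS = V_G − I_D·R_S = 3.82 − 0.33·I_D.
Substituting gives 0.152·I_D² − 3.78·I_D + 12.7 = 0, with roots I_D = 4 or 20.8 mA.
The root I_D = 20.8 mA gives V_GS = -3.04 V ≤ V_t, so take I_D = 4 mA.
Then V_GS = 2.5 V and V_DS = V_DD − I_D(R_D+R_S) = 12 − 4×1.53 = 5.89 V.
Saturation requires V_DS ≥ V_GS − V_t = 1.69 V; 5.89 ≥ 1.69 ✓.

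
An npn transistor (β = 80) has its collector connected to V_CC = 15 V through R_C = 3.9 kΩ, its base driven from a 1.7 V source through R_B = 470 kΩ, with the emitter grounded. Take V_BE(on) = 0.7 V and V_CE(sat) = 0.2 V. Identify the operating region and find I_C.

Assume active. Base-emitter loop: I_B = (V_BB − V_BE)/R_B = (1.7 − 0.7)/470 = 0.00213 mA.
I_C = β·I_B = 80×0.00213 = 0.17 mA.
V_CE = V_CC − I_C·R_C = 15 − 0.17×3.9 = 14.3 V > V_CE(sat), so the active-region assumption holds.

active; I_C ≈ 0.17 mA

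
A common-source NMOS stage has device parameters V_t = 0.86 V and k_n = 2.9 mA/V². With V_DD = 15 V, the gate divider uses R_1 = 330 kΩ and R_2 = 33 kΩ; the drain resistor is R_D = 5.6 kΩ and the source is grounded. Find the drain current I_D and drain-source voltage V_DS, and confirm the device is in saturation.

I_D ≈ 0.37 mA, V_DS ≈ 13 V

V_G = V_DD·R_2/(R_1+R_2) = 15×33/363 = 1.36 V. With the source grounded, V_GS = V_G = 1.36 V.
Assume saturation: I_D = (k_n/2)(V_GS − V_t)² = (2.9/2)×(1.36 − 0.86)² = 1.45×0.504² = 0.368 mA.
V_DS = V_DD − I_D·R_D = 15 − 0.368×5.6 = 12.9 V.
Saturation requires V_DS ≥ V_GS − V_t = 0.504 V; 12.9 ≥ 0.504 ✓.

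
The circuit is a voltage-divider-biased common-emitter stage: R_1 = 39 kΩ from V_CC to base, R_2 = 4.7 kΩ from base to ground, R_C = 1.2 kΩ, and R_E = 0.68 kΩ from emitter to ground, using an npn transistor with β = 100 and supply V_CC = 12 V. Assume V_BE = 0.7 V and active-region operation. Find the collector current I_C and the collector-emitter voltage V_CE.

I_C ≈ 0.81 mA, V_CE ≈ 10 V

Thevenize the base divider: V_Th = V_CC·R_2/(R_1+R_2) = 12×4.7/43.7 = 1.29 V, R_Th = R_1‖R_2 = 4.19 kΩ.
Base-emitter loop: V_Th = I_B·R_Th + V_BE + (β+1)I_B·R_E, so I_B = (1.29 − 0.7) / (4.19 + 101×0.68) = 0.0081 mA.
I_C = β·I_B = 100×0.0081 = 0.81 mA, and I_E = (β+1)I_B = 0.819 mA.
V_CE = V_CC − I_C·R_C − I_E·R_E = 12 − 0.81×1.2 − 0.819×0.68 = 10.5 V.
V_CE = 10.5 V > 0.2 V confirms active-region operation.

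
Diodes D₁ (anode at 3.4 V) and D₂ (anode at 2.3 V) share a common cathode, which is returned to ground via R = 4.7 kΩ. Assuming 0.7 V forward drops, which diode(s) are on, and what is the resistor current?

Assume both conduct. Then node N would need to be at both 3.4−0.7 = 2.7 V and 2.3−0.7 = 1.6 V, which is impossible.
Assume only D₁ conducts: V_N = 3.4 − 0.7 = 2.7 V, so I_R = 2.7/4.7 = 0.574 mA.
Check D₂: its anode-to-cathode voltage is 2.3 − 2.7 = -0.4 V < 0.7 V, so it is off. The assumption is consistent.

Only D₁ conducts; I_R ≈ 0.57 mA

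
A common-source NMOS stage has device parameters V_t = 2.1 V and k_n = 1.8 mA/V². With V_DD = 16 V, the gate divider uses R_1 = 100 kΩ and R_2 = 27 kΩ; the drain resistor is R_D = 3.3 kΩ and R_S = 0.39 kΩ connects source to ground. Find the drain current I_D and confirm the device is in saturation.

V_G = V_DD·R_2/(R_1+R_2) = 16×27/127 = 3.4 V.
Assume saturation: I_D = (k_n/2)(V_GS − V_t)² with V_GS = V_G − I_D·R_S = 3.4 − 0.39·I_D.
Substituting gives 0.137·I_D² − 1.91·I_D + 1.52 = 0, with roots I_D = 0.848 or 13.1 mA.
The root I_D = 13.1 mA gives V_GS = -1.72 V ≤ V_t, so take I_D = 0.848 mA.
Then V_GS = 3.07 V and V_DS = V_DD − I_D(R_D+R_S) = 16 − 0.848×3.69 = 12.9 V.
Saturation requires V_DS ≥ V_GS − V_t = 0.971 V; 12.9 ≥ 0.971 ✓.

I_D ≈ 0.85 mA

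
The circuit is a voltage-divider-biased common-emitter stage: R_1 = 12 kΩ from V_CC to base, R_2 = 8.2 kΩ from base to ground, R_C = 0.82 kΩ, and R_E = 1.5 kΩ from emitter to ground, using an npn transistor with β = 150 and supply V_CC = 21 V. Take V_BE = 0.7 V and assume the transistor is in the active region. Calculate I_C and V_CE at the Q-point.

I_C ≈ 5.1 mA, V_CE ≈ 9.2 V

Thevenize the base divider: V_Th = V_CC·R_2/(R_1+R_2) = 21×8.2/20.2 = 8.52 V, R_Th = R_1‖R_2 = 4.87 kΩ.
Base-emitter loop: V_Th = I_B·R_Th + V_BE + (β+1)I_B·R_E, so I_B = (8.52 − 0.7) / (4.87 + 151×1.5) = 0.0338 mA.
I_C = β·I_B = 150×0.0338 = 5.07 mA, and I_E = (β+1)I_B = 5.11 mA.
V_CE = V_CC − I_C·R_C − I_E·R_E = 21 − 5.07×0.82 − 5.11×1.5 = 9.18 V.
V_CE = 9.18 V > 0.2 V confirms active-region operation.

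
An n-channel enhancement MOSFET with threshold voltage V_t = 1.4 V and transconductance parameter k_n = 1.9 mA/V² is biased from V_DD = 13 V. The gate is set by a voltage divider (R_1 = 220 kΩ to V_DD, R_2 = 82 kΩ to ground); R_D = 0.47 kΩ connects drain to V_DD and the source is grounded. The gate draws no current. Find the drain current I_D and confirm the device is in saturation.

V_G = V_DD·R_2/(R_1+R_2) = 13×82/302 = 3.53 V. With the source grounded, V_GS = V_G = 3.53 V.
Assume saturation: I_D = (k_n/2)(V_GS − V_t)² = (1.9/2)×(3.53 − 1.4)² = 0.95×2.13² = 4.31 mA.
V_DS = V_DD − I_D·R_D = 13 − 4.31×0.47 = 11 V.
Saturation requires V_DS ≥ V_GS − V_t = 2.13 V; 11 ≥ 2.13 ✓.

I_D ≈ 4.3 mA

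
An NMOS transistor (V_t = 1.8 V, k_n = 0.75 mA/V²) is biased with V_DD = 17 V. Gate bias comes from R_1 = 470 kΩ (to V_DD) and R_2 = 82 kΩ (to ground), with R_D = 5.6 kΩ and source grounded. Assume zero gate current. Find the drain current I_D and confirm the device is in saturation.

V_G = V_DD·R_2/(R_1+R_2) = 17×82/552 = 2.53 V. With the source grounded, V_GS = V_G = 2.53 V.
Assume saturation: I_D = (k_n/2)(V_GS − V_t)² = (0.75/2)×(2.53 − 1.8)² = 0.375×0.725² = 0.197 mA.
V_DS = V_DD − I_D·R_D = 17 − 0.197×5.6 = 15.9 V.
Saturation requires V_DS ≥ V_GS − V_t = 0.725 V; 15.9 ≥ 0.725 ✓.

I_D ≈ 0.2 mA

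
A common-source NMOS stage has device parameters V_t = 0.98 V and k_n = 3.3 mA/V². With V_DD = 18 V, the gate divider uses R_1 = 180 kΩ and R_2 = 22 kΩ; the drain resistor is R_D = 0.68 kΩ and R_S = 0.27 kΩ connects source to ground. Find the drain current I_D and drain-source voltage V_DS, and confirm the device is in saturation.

V_G = V_DD·R_2/(R_1+R_2) = 18×22/202 = 1.96 V.
Assume saturation: I_D = (k_n/2)(V_GS − V_t)² with V_GS = V_G − I_D·R_S = 1.96 − 0.27·I_D.
Substituting gives 0.12·I_D² − 1.87·I_D + 1.59 = 0, with roots I_D = 0.898 or 14.7 mA.
The root I_D = 14.7 mA gives V_GS = -2 V ≤ V_t, so take I_D = 0.898 mA.
Then V_GS = 1.72 V and V_DS = V_DD − I_D(R_D+R_S) = 18 − 0.898×0.95 = 17.1 V.
Saturation requires V_DS ≥ V_GS − V_t = 0.738 V; 17.1 ≥ 0.738 ✓.

I_D ≈ 0.9 mA, V_DS ≈ 17 V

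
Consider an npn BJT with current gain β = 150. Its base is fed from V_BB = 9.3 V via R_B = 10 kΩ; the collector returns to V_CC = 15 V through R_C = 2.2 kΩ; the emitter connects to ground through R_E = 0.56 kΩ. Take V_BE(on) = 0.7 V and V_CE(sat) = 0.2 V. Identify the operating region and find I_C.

saturation; I_C ≈ 5.3 mA

Assume active: I_B = (9.3 − 0.7)/(10 + 151×0.56) = 0.0909 mA, I_C = β·I_B = 13.6 mA.
Then V_CE = 15 − 13.6×2.2 − 13.7×0.56 = -22.7 V < 0.2 V — the active assumption fails.
Re-solve with V_CE = 0.2 V. KCL at the emitter: V_E/R_E = (V_BB−0.7−V_E)/R_B + (V_CC−0.2−V_E)/R_C, giving V_E = 3.24 V.
I_C = (V_CC − 0.2 − V_E)/R_C = (14.8 − 3.24)/2.2 = 5.25 mA.
Check: I_B = (8.6 − 3.24)/10 = 0.536 mA, and β·I_B = 80.4 mA > I_C, confirming saturation.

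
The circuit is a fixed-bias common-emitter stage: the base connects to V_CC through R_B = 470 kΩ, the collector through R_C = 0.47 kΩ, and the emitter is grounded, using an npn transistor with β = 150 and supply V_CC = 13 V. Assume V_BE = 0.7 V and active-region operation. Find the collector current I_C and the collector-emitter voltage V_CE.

I_C ≈ 3.9 mA, V_CE ≈ 11 V

Base loop: V_CC = I_B·R_B + V_BE, so I_B = (13 − 0.7)/470 kΩ = 0.0262 mA.
In the active region I_C = β·I_B = 150 × 0.0262 = 3.93 mA.
Collector loop: V_CE = V_CC − I_C·R_C = 13 − 3.93×0.47 = 11.2 V.
Since V_CE = 11.2 V > V_CE(sat) ≈ 0.2 V, the transistor is in the active region as assumed.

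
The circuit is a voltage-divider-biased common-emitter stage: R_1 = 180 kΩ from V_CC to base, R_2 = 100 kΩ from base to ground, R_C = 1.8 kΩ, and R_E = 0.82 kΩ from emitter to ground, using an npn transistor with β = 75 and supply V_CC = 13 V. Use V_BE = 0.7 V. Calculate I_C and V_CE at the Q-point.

I_C ≈ 2.3 mA, V_CE ≈ 6.9 V

Thevenize the base divider: V_Th = V_CC·R_2/(R_1+R_2) = 13×100/280 = 4.64 V, R_Th = R_1‖R_2 = 64.3 kΩ.
Base-emitter loop: V_Th = I_B·R_Th + V_BE + (β+1)I_B·R_E, so I_B = (4.64 − 0.7) / (64.3 + 76×0.82) = 0.0311 mA.
I_C = β·I_B = 75×0.0311 = 2.34 mA, and I_E = (β+1)I_B = 2.37 mA.
V_CE = V_CC − I_C·R_C − I_E·R_E = 13 − 2.34×1.8 − 2.37×0.82 = 6.85 V.
V_CE = 6.85 V > 0.2 V confirms active-region operation.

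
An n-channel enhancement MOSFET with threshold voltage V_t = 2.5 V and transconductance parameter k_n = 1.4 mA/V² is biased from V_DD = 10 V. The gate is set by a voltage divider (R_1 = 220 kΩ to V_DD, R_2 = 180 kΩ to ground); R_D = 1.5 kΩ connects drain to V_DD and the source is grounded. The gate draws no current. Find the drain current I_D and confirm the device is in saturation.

V_G = V_DD·R_2/(R_1+R_2) = 10×180/400 = 4.5 V. With the source grounded, V_GS = V_G = 4.5 V.
Assume saturation: I_D = (k_n/2)(V_GS − V_t)² = (1.4/2)×(4.5 − 2.5)² = 0.7×2² = 2.8 mA.
V_DS = V_DD − I_D·R_D = 10 − 2.8×1.5 = 5.8 V.
Saturation requires V_DS ≥ V_GS − V_t = 2 V; 5.8 ≥ 2 ✓.

I_D ≈ 2.8 mA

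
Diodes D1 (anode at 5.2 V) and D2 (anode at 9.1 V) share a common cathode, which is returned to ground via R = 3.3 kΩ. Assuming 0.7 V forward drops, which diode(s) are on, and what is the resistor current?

Only D2 conducts; I_R ≈ 2.5 mA

Assume both conduct. Then node N would need to be at both 5.2−0.7 = 4.5 V and 9.1−0.7 = 8.4 V, which is impossible.
Assume only D2 conducts: V_N = 9.1 − 0.7 = 8.4 V, so I_R = 8.4/3.3 = 2.55 mA.
Check D1: its anode-to-cathode voltage is 5.2 − 8.4 = -3.2 V < 0.7 V, so it is off. The assumption is consistent.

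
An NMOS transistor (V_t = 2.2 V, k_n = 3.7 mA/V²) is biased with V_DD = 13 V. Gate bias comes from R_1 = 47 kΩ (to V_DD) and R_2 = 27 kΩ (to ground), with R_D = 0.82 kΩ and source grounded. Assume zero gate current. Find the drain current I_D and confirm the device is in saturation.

V_G = V_DD·R_2/(R_1+R_2) = 13×27/74 = 4.74 V. With the source grounded, V_GS = V_G = 4.74 V.
Assume saturation: I_D = (k_n/2)(V_GS − V_t)² = (3.7/2)×(4.74 − 2.2)² = 1.85×2.54² = 12 mA.
V_DS = V_DD − I_D·R_D = 13 − 12×0.82 = 3.19 V.
Saturation requires V_DS ≥ V_GS − V_t = 2.54 V; 3.19 ≥ 2.54 ✓.

I_D ≈ 12 mA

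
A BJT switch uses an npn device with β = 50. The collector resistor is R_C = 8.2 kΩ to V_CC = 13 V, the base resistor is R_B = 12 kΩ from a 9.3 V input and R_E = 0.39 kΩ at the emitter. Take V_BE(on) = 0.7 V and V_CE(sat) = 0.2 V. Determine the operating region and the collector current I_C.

Assume active: I_B = (9.3 − 0.7)/(12 + 51×0.39) = 0.27 mA, I_C = β·I_B = 13.5 mA.
Then V_CE = 13 − 13.5×8.2 − 13.8×0.39 = -103 V < 0.2 V — the active assumption fails.
Re-solve with V_CE = 0.2 V. KCL at the emitter: V_E/R_E = (V_BB−0.7−V_E)/R_B + (V_CC−0.2−V_E)/R_C, giving V_E = 0.822 V.
I_C = (V_CC − 0.2 − V_E)/R_C = (12.8 − 0.822)/8.2 = 1.46 mA.
Check: I_B = (8.6 − 0.822)/12 = 0.648 mA, and β·I_B = 32.4 mA > I_C, confirming saturation.

saturation; I_C ≈ 1.5 mA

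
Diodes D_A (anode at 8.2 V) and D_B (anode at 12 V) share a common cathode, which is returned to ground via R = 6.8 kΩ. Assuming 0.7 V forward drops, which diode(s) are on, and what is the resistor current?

Only D_B conducts; I_R ≈ 1.7 mA

Assume both conduct. Then node N would need to be at both 8.2−0.7 = 7.5 V and 12−0.7 = 11.3 V, which is impossible.
Assume only D_B conducts: V_N = 12 − 0.7 = 11.3 V, so I_R = 11.3/6.8 = 1.66 mA.
Check D_A: its anode-to-cathode voltage is 8.2 − 11.3 = -3.1 V < 0.7 V, so it is off. The assumption is consistent.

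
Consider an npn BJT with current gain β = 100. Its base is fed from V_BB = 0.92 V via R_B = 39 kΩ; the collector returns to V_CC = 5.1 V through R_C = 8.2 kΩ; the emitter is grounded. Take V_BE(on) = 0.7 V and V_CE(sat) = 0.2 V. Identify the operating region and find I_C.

Assume active. Base-emitter loop: I_B = (V_BB − V_BE)/R_B = (0.92 − 0.7)/39 = 0.00564 mA.
I_C = β·I_B = 100×0.00564 = 0.564 mA.
V_CE = V_CC − I_C·R_C = 5.1 − 0.564×8.2 = 0.474 V > V_CE(sat), so the active-region assumption holds.

active; I_C ≈ 0.56 mA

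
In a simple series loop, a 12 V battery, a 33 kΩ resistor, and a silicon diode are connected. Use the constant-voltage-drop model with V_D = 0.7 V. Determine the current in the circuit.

KVL around the loop: 12 = V_D + I·R = 0.7 + I × 33 kΩ.
So I = (12 − 0.7) / 33 kΩ = 11.3 / 33 = 0.342 mA.

I ≈ 0.34 mA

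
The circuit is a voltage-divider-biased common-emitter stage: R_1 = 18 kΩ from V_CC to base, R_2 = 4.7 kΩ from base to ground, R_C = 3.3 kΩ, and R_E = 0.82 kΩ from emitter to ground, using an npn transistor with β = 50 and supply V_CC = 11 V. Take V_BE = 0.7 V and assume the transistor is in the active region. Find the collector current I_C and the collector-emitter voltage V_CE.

I_C ≈ 1.7 mA, V_CE ≈ 3.8 V

Thevenize the base divider: V_Th = V_CC·R_2/(R_1+R_2) = 11×4.7/22.7 = 2.28 V, R_Th = R_1‖R_2 = 3.73 kΩ.
Base-emitter loop: V_Th = I_B·R_Th + V_BE + (β+1)I_B·R_E, so I_B = (2.28 − 0.7) / (3.73 + 51×0.82) = 0.0346 mA.
I_C = β·I_B = 50×0.0346 = 1.73 mA, and I_E = (β+1)I_B = 1.77 mA.
V_CE = V_CC − I_C·R_C − I_E·R_E = 11 − 1.73×3.3 − 1.77×0.82 = 3.84 V.
V_CE = 3.84 V > 0.2 V confirms active-region operation.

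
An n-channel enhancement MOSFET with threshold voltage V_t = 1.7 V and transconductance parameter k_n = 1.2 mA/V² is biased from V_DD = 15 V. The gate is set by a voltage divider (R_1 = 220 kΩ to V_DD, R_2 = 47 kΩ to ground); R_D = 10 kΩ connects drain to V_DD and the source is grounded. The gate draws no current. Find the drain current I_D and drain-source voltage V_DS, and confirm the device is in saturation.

I_D ≈ 0.53 mA, V_DS ≈ 9.7 V

V_G = V_DD·R_2/(R_1+R_2) = 15×47/267 = 2.64 V. With the source grounded, V_GS = V_G = 2.64 V.
Assume saturation: I_D = (k_n/2)(V_GS − V_t)² = (1.2/2)×(2.64 − 1.7)² = 0.6×0.94² = 0.531 mA.
V_DS = V_DD − I_D·R_D = 15 − 0.531×10 = 9.69 V.
Saturation requires V_DS ≥ V_GS − V_t = 0.94 V; 9.69 ≥ 0.94 ✓.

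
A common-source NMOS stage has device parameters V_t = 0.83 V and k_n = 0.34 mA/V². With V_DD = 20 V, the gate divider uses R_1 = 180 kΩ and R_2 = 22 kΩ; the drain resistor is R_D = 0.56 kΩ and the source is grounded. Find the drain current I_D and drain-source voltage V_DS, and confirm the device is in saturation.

V_G = V_DD·R_2/(R_1+R_2) = 20×22/202 = 2.18 V. With the source grounded, V_GS = V_G = 2.18 V.
Assume saturation: I_D = (k_n/2)(V_GS − V_t)² = (0.34/2)×(2.18 − 0.83)² = 0.17×1.35² = 0.309 mA.
V_DS = V_DD − I_D·R_D = 20 − 0.309×0.56 = 19.8 V.
Saturation requires V_DS ≥ V_GS − V_t = 1.35 V; 19.8 ≥ 1.35 ✓.

I_D ≈ 0.31 mA, V_DS ≈ 20 V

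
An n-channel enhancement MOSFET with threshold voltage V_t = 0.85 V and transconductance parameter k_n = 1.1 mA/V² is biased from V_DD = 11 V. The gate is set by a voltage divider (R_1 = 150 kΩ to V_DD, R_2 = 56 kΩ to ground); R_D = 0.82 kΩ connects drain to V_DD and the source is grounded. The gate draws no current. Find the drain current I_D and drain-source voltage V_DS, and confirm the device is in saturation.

V_G = V_DD·R_2/(R_1+R_2) = 11×56/206 = 2.99 V. With the source grounded, V_GS = V_G = 2.99 V.
Assume saturation: I_D = (k_n/2)(V_GS − V_t)² = (1.1/2)×(2.99 − 0.85)² = 0.55×2.14² = 2.52 mA.
V_DS = V_DD − I_D·R_D = 11 − 2.52×0.82 = 8.93 V.
Saturation requires V_DS ≥ V_GS − V_t = 2.14 V; 8.93 ≥ 2.14 ✓.

I_D ≈ 2.5 mA, V_DS ≈ 8.9 V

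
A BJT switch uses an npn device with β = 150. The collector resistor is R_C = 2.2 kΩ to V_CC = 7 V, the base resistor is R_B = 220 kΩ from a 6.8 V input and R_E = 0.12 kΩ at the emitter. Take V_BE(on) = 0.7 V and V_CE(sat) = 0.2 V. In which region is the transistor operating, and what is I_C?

Assume active: I_B = (6.8 − 0.7)/(220 + 151×0.12) = 0.0256 mA, I_C = β·I_B = 3.84 mA.
Then V_CE = 7 − 3.84×2.2 − 3.87×0.12 = -1.92 V < 0.2 V — the active assumption fails.
Re-solve with V_CE = 0.2 V. KCL at the emitter: V_E/R_E = (V_BB−0.7−V_E)/R_B + (V_CC−0.2−V_E)/R_C, giving V_E = 0.355 V.
I_C = (V_CC − 0.2 − V_E)/R_C = (6.8 − 0.355)/2.2 = 2.93 mA.
Check: I_B = (6.1 − 0.355)/220 = 0.0261 mA, and β·I_B = 3.92 mA > I_C, confirming saturation.

saturation; I_C ≈ 2.9 mA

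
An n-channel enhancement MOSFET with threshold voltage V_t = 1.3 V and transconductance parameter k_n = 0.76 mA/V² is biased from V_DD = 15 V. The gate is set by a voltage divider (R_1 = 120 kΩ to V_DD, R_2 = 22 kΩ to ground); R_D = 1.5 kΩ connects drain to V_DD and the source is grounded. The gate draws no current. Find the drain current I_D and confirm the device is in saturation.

I_D ≈ 0.4 mA

V_G = V_DD·R_2/(R_1+R_2) = 15×22/142 = 2.32 V. With the source grounded, V_GS = V_G = 2.32 V.
Assume saturation: I_D = (k_n/2)(V_GS − V_t)² = (0.76/2)×(2.32 − 1.3)² = 0.38×1.02² = 0.398 mA.
V_DS = V_DD − I_D·R_D = 15 − 0.398×1.5 = 14.4 V.
Saturation requires V_DS ≥ V_GS − V_t = 1.02 V; 14.4 ≥ 1.02 ✓.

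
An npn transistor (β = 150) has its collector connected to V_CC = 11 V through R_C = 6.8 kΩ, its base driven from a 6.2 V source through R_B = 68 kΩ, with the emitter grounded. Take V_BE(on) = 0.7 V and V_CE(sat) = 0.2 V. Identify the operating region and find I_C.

saturation; I_C ≈ 1.6 mA

Assume active: I_B = (6.2 − 0.7)/68 = 0.0809 mA, giving I_C = β·I_B = 12.1 mA.
But then V_CE = 11 − 12.1×6.8 = -71.5 V < V_CE(sat) = 0.2 V — impossible in the active region.
So the transistor is saturated. With V_CE = 0.2 V, I_C = (V_CC − 0.2)/R_C = 10.8/6.8 = 1.59 mA.
Check: β·I_B = 12.1 mA > I_C = 1.59 mA, confirming saturation.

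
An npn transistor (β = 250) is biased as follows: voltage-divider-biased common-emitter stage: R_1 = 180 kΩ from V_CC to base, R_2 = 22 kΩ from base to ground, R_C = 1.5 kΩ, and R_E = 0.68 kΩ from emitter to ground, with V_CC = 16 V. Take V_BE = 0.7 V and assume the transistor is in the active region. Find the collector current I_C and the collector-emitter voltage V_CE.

I_C ≈ 1.4 mA, V_CE ≈ 13 V

Thevenize the base divider: V_Th = V_CC·R_2/(R_1+R_2) = 16×22/202 = 1.74 V, R_Th = R_1‖R_2 = 19.6 kΩ.
Base-emitter loop: V_Th = I_B·R_Th + V_BE + (β+1)I_B·R_E, so I_B = (1.74 − 0.7) / (19.6 + 251×0.68) = 0.00548 mA.
I_C = β·I_B = 250×0.00548 = 1.37 mA, and I_E = (β+1)I_B = 1.38 mA.
V_CE = V_CC − I_C·R_C − I_E·R_E = 16 − 1.37×1.5 − 1.38×0.68 = 13 V.
V_CE = 13 V > 0.2 V confirms active-region operation.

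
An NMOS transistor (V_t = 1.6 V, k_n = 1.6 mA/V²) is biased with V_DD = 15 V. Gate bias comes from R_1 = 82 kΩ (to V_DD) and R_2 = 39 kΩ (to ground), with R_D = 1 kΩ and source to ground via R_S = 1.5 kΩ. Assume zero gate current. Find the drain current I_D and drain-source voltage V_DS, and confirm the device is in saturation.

I_D ≈ 1.3 mA, V_DS ≈ 12 V

V_G = V_DD·R_2/(R_1+R_2) = 15×39/121 = 4.83 V.
Assume saturation: I_D = (k_n/2)(V_GS − V_t)² with V_GS = V_G − I_D·R_S = 4.83 − 1.5·I_D.
Substituting gives 1.8·I_D² − 8.76·I_D + 8.37 = 0, with roots I_D = 1.31 or 3.56 mA.
The root I_D = 3.56 mA gives V_GS = -0.511 V ≤ V_t, so take I_D = 1.31 mA.
Then V_GS = 2.88 V and V_DS = V_DD − I_D(R_D+R_S) = 15 − 1.31×2.5 = 11.7 V.
Saturation requires V_DS ≥ V_GS − V_t = 1.28 V; 11.7 ≥ 1.28 ✓.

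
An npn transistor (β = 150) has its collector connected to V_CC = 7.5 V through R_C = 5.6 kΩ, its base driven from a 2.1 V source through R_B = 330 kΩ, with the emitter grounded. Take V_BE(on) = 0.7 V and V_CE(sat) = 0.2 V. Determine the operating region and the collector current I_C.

Assume active. Base-emitter loop: I_B = (V_BB − V_BE)/R_B = (2.1 − 0.7)/330 = 0.00424 mA.
I_C = β·I_B = 150×0.00424 = 0.636 mA.
V_CE = V_CC − I_C·R_C = 7.5 − 0.636×5.6 = 3.94 V > V_CE(sat), so the active-region assumption holds.

active; I_C ≈ 0.64 mA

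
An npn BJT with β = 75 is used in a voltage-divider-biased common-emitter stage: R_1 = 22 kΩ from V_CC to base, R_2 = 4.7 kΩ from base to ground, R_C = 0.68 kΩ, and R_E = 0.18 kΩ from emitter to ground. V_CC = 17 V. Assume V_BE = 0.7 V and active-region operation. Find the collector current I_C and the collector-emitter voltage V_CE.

Thevenize the base divider: V_Th = V_CC·R_2/(R_1+R_2) = 17×4.7/26.7 = 2.99 V, R_Th = R_1‖R_2 = 3.87 kΩ.
Base-emitter loop: V_Th = I_B·R_Th + V_BE + (β+1)I_B·R_E, so I_B = (2.99 − 0.7) / (3.87 + 76×0.18) = 0.131 mA.
I_C = β·I_B = 75×0.131 = 9.8 mA, and I_E = (β+1)I_B = 9.93 mA.
V_CE = V_CC − I_C·R_C − I_E·R_E = 17 − 9.8×0.68 − 9.93×0.18 = 8.55 V.
V_CE = 8.55 V > 0.2 V confirms active-region operation.

I_C ≈ 9.8 mA, V_CE ≈ 8.6 V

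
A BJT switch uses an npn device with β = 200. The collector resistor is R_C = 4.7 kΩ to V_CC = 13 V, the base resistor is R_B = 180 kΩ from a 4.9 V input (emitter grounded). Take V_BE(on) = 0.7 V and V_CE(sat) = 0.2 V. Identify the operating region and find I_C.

Assume active: I_B = (4.9 − 0.7)/180 = 0.0233 mA, giving I_C = β·I_B = 4.67 mA.
But then V_CE = 13 − 4.67×4.7 = -8.93 V < V_CE(sat) = 0.2 V — impossible in the active region.
So the transistor is saturated. With V_CE = 0.2 V, I_C = (V_CC − 0.2)/R_C = 12.8/4.7 = 2.72 mA.
Check: β·I_B = 4.67 mA > I_C = 2.72 mA, confirming saturation.

saturation; I_C ≈ 2.7 mA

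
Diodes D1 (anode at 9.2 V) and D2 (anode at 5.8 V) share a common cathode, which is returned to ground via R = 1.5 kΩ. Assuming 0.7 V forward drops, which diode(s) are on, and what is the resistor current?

Only D1 conducts; I_R ≈ 5.7 mA

Assume both conduct. Then node N would need to be at both 9.2−0.7 = 8.5 V and 5.8−0.7 = 5.1 V, which is impossible.
Assume only D1 conducts: V_N = 9.2 − 0.7 = 8.5 V, so I_R = 8.5/1.5 = 5.67 mA.
Check D2: its anode-to-cathode voltage is 5.8 − 8.5 = -2.7 V < 0.7 V, so it is off. The assumption is consistent.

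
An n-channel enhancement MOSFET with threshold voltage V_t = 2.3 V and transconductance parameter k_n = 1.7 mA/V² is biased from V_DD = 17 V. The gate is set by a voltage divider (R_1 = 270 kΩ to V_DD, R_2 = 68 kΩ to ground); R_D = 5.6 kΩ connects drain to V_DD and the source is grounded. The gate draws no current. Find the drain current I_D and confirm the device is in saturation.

V_G = V_DD·R_2/(R_1+R_2) = 17×68/338 = 3.42 V. With the source grounded, V_GS = V_G = 3.42 V.
Assume saturation: I_D = (k_n/2)(V_GS − V_t)² = (1.7/2)×(3.42 − 2.3)² = 0.85×1.12² = 1.07 mA.
V_DS = V_DD − I_D·R_D = 17 − 1.07×5.6 = 11 V.
Saturation requires V_DS ≥ V_GS − V_t = 1.12 V; 11 ≥ 1.12 ✓.

I_D ≈ 1.1 mA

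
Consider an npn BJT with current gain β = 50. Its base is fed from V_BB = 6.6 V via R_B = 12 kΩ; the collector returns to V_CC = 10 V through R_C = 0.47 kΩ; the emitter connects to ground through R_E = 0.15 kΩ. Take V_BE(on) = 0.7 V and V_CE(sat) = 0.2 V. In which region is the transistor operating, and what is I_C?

Assume active. Base-emitter loop: I_B = (V_BB − V_BE)/(R_B + (β+1)R_E) = (6.6 − 0.7)/(12 + 51×0.15) = 0.3 mA.
I_C = β·I_B = 50×0.3 = 15 mA.
V_CE = V_CC − I_C·R_C − I_E·R_E = 10 − 15×0.47 − 15.3×0.15 = 0.647 V > V_CE(sat), so the active-region assumption holds.

active; I_C ≈ 15 mA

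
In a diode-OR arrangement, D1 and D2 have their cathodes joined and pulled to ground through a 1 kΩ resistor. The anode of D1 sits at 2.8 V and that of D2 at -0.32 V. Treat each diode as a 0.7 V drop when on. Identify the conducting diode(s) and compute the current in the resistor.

Assume both conduct. Then node N would need to be at both 2.8−0.7 = 2.1 V and -0.32−0.7 = -1.02 V, which is impossible.
Assume only D1 conducts: V_N = 2.8 − 0.7 = 2.1 V, so I_R = 2.1/1 = 2.1 mA.
Check D2: its anode-to-cathode voltage is -0.32 − 2.1 = -2.42 V < 0.7 V, so it is off. The assumption is consistent.

Only D1 conducts; I_R ≈ 2.1 mA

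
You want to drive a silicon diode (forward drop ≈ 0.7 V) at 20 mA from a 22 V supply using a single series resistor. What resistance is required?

The resistor drops V_S − V_D = 22 − 0.7 = 21.3 V at 20 mA.
R = 21.3 V / 20 mA = 1.06 kΩ.

R ≈ 1.1 kΩ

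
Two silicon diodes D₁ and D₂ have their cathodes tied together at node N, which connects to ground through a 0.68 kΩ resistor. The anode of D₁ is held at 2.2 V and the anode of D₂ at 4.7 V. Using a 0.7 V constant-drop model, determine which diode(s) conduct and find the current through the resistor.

Assume both conduct. Then node N would need to be at both 2.2−0.7 = 1.5 V and 4.7−0.7 = 4 V, which is impossible.
Assume only D₂ conducts: V_N = 4.7 − 0.7 = 4 V, so I_R = 4/0.68 = 5.88 mA.
Check D₁: its anode-to-cathode voltage is 2.2 − 4 = -1.8 V < 0.7 V, so it is off. The assumption is consistent.

Only D₂ conducts; I_R ≈ 5.9 mA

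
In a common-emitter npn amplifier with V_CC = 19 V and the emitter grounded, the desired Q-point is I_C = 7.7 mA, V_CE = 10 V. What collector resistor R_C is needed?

Collector loop: V_CC = I_C·R_C + V_CE.
R_C = (V_CC − V_CE)/I_C = (19 − 10)/7.7 = 1.17 kΩ.

R_C ≈ 1.2 kΩ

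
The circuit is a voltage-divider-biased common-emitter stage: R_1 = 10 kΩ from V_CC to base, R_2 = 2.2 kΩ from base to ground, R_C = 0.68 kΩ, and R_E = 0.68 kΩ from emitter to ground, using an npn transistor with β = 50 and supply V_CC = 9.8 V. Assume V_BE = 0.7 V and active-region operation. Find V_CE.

Thevenize the base divider: V_Th = V_CC·R_2/(R_1+R_2) = 9.8×2.2/12.2 = 1.77 V, R_Th = R_1‖R_2 = 1.8 kΩ.
Base-emitter loop: V_Th = I_B·R_Th + V_BE + (β+1)I_B·R_E, so I_B = (1.77 − 0.7) / (1.8 + 51×0.68) = 0.0293 mA.
I_C = β·I_B = 50×0.0293 = 1.46 mA, and I_E = (β+1)I_B = 1.49 mA.
V_CE = V_CC − I_C·R_C − I_E·R_E = 9.8 − 1.46×0.68 − 1.49×0.68 = 7.79 V.
V_CE = 7.79 V > 0.2 V confirms active-region operation.

V_CE ≈ 7.8 V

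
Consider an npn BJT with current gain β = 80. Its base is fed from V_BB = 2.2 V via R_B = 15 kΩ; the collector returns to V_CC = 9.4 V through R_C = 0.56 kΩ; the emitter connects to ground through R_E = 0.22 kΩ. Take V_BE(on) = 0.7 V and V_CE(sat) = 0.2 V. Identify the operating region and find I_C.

active; I_C ≈ 3.7 mA

Assume active. Base-emitter loop: I_B = (V_BB − V_BE)/(R_B + (β+1)R_E) = (2.2 − 0.7)/(15 + 81×0.22) = 0.0457 mA.
I_C = β·I_B = 80×0.0457 = 3.66 mA.
V_CE = V_CC − I_C·R_C − I_E·R_E = 9.4 − 3.66×0.56 − 3.7×0.22 = 6.54 V > V_CE(sat), so the active-region assumption holds.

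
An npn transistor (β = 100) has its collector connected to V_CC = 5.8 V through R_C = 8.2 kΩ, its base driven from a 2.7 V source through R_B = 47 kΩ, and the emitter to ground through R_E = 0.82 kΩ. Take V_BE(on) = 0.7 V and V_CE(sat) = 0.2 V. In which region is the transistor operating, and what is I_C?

saturation; I_C ≈ 0.62 mA

Assume active: I_B = (2.7 − 0.7)/(47 + 101×0.82) = 0.0154 mA, I_C = β·I_B = 1.54 mA.
Then V_CE = 5.8 − 1.54×8.2 − 1.56×0.82 = -8.11 V < 0.2 V — the active assumption fails.
Re-solve with V_CE = 0.2 V. KCL at the emitter: V_E/R_E = (V_BB−0.7−V_E)/R_B + (V_CC−0.2−V_E)/R_C, giving V_E = 0.532 V.
I_C = (V_CC − 0.2 − V_E)/R_C = (5.6 − 0.532)/8.2 = 0.618 mA.
Check: I_B = (2 − 0.532)/47 = 0.0312 mA, and β·I_B = 3.12 mA > I_C, confirming saturation.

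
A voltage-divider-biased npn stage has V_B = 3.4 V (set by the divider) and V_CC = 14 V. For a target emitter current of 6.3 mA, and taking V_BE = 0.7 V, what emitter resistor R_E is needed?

V_E = V_B − V_BE = 3.4 − 0.7 = 2.7 V.
R_E = V_E / I_E = 2.7 / 6.3 = 0.429 kΩ.

R_E ≈ 0.43 kΩ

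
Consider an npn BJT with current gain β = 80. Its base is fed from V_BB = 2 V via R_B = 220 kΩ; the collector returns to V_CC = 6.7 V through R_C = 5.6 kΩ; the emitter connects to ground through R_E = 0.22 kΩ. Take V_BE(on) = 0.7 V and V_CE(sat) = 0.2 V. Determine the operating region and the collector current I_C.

active; I_C ≈ 0.44 mA

Assume active. Base-emitter loop: I_B = (V_BB − V_BE)/(R_B + (β+1)R_E) = (2 − 0.7)/(220 + 81×0.22) = 0.00547 mA.
I_C = β·I_B = 80×0.00547 = 0.437 mA.
V_CE = V_CC − I_C·R_C − I_E·R_E = 6.7 − 0.437×5.6 − 0.443×0.22 = 4.15 V > V_CE(sat), so the active-region assumption holds.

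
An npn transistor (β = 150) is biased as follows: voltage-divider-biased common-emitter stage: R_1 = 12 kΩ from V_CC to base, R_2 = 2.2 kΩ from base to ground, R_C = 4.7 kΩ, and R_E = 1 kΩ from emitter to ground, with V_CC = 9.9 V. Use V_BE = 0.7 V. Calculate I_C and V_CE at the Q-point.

I_C ≈ 0.82 mA, V_CE ≈ 5.2 V

Thevenize the base divider: V_Th = V_CC·R_2/(R_1+R_2) = 9.9×2.2/14.2 = 1.53 V, R_Th = R_1‖R_2 = 1.86 kΩ.
Base-emitter loop: V_Th = I_B·R_Th + V_BE + (β+1)I_B·R_E, so I_B = (1.53 − 0.7) / (1.86 + 151×1) = 0.00545 mA.
I_C = β·I_B = 150×0.00545 = 0.818 mA, and I_E = (β+1)I_B = 0.824 mA.
V_CE = V_CC − I_C·R_C − I_E·R_E = 9.9 − 0.818×4.7 − 0.824×1 = 5.23 V.
V_CE = 5.23 V > 0.2 V confirms active-region operation.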